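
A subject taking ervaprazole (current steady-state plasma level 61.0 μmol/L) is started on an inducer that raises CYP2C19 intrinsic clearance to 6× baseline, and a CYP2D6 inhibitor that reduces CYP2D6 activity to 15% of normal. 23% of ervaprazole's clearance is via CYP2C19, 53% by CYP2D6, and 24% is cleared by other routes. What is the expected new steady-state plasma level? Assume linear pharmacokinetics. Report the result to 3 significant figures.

35.9 μmol/L

The CYP2C19 pathway (23% of clearance) increases to 6× activity: 0.23 × 6 = 1.38.
The CYP2D6 pathway (53% of clearance) falls to 0.15× activity: 0.53 × 0.15 = 0.0795.
The remaining 24% of clearance is unaffected.
New clearance relative to baseline: 1.38 + 0.0795 + 0.24 = 1.6995.
Steady-state plasma level ∝ 1/CL: new value = 61.0 / 1.6995 = 35.9 μmol/L.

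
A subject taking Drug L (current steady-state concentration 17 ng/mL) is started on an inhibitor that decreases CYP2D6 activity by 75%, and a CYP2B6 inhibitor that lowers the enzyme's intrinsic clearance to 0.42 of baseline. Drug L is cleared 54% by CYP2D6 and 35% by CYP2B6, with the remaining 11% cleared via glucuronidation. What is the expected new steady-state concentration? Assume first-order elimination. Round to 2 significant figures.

The CYP2D6 pathway (54% of clearance) falls to 0.25× activity: 0.54 × 0.25 = 0.135.
The CYP2B6 pathway (35% of clearance) falls to 0.42× activity: 0.35 × 0.42 = 0.147.
The remaining 11% of clearance is unaffected.
CL_new/CL_old = 0.135 + 0.147 + 0.11 = 0.392.
Steady-state concentration ∝ 1/CL: new value = 17 / 0.392 = 43 ng/mL.

43 ng/mL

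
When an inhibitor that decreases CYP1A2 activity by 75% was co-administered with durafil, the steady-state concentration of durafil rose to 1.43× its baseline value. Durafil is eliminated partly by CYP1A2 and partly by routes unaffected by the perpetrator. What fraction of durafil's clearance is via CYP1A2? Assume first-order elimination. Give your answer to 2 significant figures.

0.40

Let x = fm,CYP1A2. Because steady-state concentration ∝ 1/CL, relative clearance fell to 1/1.43 = 0.6993.
Only the CYP1A2 route changed, so 0.6993 = x·0.25 + (1 − x), giving x = 0.40.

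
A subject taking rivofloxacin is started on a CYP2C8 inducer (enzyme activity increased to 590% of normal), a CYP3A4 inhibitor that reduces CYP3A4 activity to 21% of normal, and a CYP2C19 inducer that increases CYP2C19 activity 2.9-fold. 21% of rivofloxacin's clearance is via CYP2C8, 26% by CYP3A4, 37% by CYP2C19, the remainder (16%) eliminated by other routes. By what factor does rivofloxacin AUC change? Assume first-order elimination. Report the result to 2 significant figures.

0.40

CYP2C8: 0.21 × 5.9 = 1.239
CYP3A4: 0.26 × 0.21 = 0.0546
CYP2C19: 0.37 × 2.9 = 1.073
Other: 0.16 (unchanged)
CL_new/CL_old = 1.239 + 0.0546 + 1.073 + 0.16 = 2.5266.
Because AUC varies inversely with clearance, the combined effect is 1 / 2.5266 = 0.40.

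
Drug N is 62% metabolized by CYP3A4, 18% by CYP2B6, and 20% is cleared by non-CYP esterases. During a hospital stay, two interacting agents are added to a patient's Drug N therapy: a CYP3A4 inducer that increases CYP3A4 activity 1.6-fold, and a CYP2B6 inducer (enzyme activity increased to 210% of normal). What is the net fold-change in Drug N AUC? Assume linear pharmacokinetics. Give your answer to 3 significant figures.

CYP3A4: 0.62 × 1.6 = 0.992
CYP2B6: 0.18 × 2.1 = 0.378
Other: 0.2 (unchanged)
CL_new/CL_old = 0.992 + 0.378 + 0.2 = 1.57.
AUC ∝ 1/CL: fold-change = 1 / 1.57 = 0.637.

0.637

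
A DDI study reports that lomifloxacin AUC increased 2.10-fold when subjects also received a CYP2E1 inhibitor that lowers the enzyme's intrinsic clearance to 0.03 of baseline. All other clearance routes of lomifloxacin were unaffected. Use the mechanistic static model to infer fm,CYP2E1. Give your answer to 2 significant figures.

0.54

Let x = fm,CYP2E1. Because AUC ∝ 1/CL, relative clearance fell to 1/2.10 = 0.4762.
Setting x·0.03 + (1 − x) = 0.4762 and solving: x = (0.4762 − 1)/(0.03 − 1) = 0.54.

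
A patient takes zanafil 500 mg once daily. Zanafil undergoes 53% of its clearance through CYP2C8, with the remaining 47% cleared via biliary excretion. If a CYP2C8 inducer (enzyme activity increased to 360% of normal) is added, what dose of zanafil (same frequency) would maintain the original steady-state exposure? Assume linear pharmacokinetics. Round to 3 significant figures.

CYP2C8: 0.53 × 3.6 = 1.908
Other: 0.47 (unchanged)
Relative clearance = 1.908 + 0.47 = 2.378.
Exposure is unchanged when dose changes in proportion to clearance. New dose = 500 mg × 2.378 = 1.19 × 10³ mg.

1.19 × 10³ mg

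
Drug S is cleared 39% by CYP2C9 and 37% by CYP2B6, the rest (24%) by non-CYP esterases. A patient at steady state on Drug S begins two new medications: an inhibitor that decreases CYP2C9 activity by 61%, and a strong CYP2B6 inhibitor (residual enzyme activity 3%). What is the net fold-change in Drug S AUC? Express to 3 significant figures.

The CYP2C9 pathway (39% of clearance) drops to 0.39× activity: 0.39 × 0.39 = 0.1521.
The CYP2B6 pathway (37% of clearance) is reduced to 0.03× activity: 0.37 × 0.03 = 0.0111.
The remaining 24% of clearance is unaffected.
Relative clearance = 0.1521 + 0.0111 + 0.24 = 0.4032.
Because AUC varies inversely with clearance, the combined effect is 1 / 0.4032 = 2.48.

2.48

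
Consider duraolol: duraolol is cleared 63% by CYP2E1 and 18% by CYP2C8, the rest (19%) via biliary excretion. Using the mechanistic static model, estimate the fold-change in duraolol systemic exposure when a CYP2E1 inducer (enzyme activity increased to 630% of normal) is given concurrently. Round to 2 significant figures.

0.23

CYP2E1: 0.63 × 6.3 = 3.969
CYP2C8: 0.18 (unchanged)
Other: 0.19 (unchanged)
New clearance relative to baseline: 3.969 + 0.18 + 0.19 = 4.339.
Systemic exposure is inversely proportional to clearance, so the fold-change is 1 / 4.339 = 0.23.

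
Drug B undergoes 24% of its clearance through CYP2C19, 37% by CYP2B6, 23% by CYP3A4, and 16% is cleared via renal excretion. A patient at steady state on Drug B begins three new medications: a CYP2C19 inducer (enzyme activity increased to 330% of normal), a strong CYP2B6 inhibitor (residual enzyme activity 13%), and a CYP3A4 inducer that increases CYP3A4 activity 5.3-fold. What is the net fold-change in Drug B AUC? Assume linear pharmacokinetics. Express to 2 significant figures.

0.45

The CYP2C19 pathway (24% of clearance) rises to 3.3× activity: 0.24 × 3.3 = 0.792.
The CYP2B6 pathway (37% of clearance) falls to 0.13× activity: 0.37 × 0.13 = 0.0481.
The CYP3A4 pathway (23% of clearance) is boosted to 5.3× activity: 0.23 × 5.3 = 1.219.
The remaining 16% of clearance is unaffected.
New clearance relative to baseline: 0.792 + 0.0481 + 1.219 + 0.16 = 2.2191.
AUC ∝ 1/CL: fold-change = 1 / 2.2191 = 0.45.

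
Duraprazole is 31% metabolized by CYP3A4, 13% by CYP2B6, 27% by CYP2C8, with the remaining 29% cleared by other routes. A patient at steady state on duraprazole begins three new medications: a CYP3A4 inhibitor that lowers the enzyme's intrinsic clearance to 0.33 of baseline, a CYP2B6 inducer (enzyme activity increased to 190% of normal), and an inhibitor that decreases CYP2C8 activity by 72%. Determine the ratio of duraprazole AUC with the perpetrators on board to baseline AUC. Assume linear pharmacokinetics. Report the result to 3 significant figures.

1.40

CYP3A4: 0.31 × 0.33 = 0.1023
CYP2B6: 0.13 × 1.9 = 0.247
CYP2C8: 0.27 × 0.28 = 0.0756
Other: 0.29 (unchanged)
New clearance relative to baseline: 0.1023 + 0.247 + 0.0756 + 0.29 = 0.7149.
Because AUC varies inversely with clearance, the combined effect is 1 / 0.7149 = 1.40.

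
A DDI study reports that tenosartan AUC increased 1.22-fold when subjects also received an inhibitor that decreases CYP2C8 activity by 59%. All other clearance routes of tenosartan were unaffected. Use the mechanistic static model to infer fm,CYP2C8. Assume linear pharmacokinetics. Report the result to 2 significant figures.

Call the CYP2C8 fraction fm. After the interaction, CL_new/CL_old = fm × 0.41 + (1 − fm).
AUC ratio = 1 / (new CL fraction), so new CL fraction = 1 / 1.22 = 0.8197.
fm × 0.41 + 1 − fm = 0.8197  ⇒  fm × (0.41 − 1) = −0.1803  ⇒  fm = 0.31.

0.31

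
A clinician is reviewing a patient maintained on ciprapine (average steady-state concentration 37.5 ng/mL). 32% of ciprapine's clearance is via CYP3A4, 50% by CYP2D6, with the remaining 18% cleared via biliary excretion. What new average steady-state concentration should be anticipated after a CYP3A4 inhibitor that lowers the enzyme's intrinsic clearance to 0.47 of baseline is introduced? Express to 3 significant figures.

45.2 ng/mL

CYP3A4: 0.32 × 0.47 = 0.1504
CYP2D6: 0.5 (unchanged)
Other: 0.18 (unchanged)
New clearance relative to baseline: 0.1504 + 0.5 + 0.18 = 0.8304.
With dosing unchanged, average steady-state concentration scales as 1/CL: 37.5 / 0.8304 = 45.2 ng/mL.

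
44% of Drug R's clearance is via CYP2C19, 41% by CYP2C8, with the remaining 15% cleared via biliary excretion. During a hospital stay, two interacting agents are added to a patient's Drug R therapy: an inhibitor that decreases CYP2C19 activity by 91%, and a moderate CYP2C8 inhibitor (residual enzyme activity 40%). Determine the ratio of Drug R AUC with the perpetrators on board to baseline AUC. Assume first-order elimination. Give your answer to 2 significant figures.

2.8

CYP2C19: 0.44 × 0.09 = 0.0396
CYP2C8: 0.41 × 0.4 = 0.164
Other: 0.15 (unchanged)
CL_new/CL_old = 0.0396 + 0.164 + 0.15 = 0.3536.
AUC ∝ 1/CL: fold-change = 1 / 0.3536 = 2.8.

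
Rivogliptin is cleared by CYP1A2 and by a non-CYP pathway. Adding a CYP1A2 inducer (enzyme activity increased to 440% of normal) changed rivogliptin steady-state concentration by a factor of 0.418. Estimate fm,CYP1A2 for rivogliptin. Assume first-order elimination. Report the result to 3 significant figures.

Call the CYP1A2 fraction fm. After the interaction, CL_new/CL_old = fm × 4.4 + (1 − fm).
Steady-state concentration ratio = 1 / (new CL fraction), so new CL fraction = 1 / 0.418 = 2.392.
fm × 4.4 + 1 − fm = 2.392  ⇒  fm × (4.4 − 1) = 1.392  ⇒  fm = 0.410.

0.410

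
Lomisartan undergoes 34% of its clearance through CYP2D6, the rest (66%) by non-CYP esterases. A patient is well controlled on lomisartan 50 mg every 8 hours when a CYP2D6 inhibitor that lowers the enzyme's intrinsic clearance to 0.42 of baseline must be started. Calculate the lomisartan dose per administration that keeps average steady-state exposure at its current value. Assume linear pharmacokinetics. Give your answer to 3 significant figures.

CYP2D6: 0.34 × 0.42 = 0.1428
Other: 0.66 (unchanged)
New clearance relative to baseline: 0.1428 + 0.66 = 0.8028.
To maintain the same steady-state level, dose must scale with clearance: new dose = 50 × 0.8028 = 40.1 mg.

40.1 mg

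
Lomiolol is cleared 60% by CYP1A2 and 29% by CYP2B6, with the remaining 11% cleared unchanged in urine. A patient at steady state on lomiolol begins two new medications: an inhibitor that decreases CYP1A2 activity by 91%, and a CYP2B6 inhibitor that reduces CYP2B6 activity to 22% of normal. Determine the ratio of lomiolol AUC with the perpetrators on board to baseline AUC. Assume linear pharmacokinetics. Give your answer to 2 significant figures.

CYP1A2: 0.6 × 0.09 = 0.054
CYP2B6: 0.29 × 0.22 = 0.0638
Other: 0.11 (unchanged)
Relative clearance = 0.054 + 0.0638 + 0.11 = 0.2278.
Net AUC ratio = 1 / 0.2278 = 4.4.

4.4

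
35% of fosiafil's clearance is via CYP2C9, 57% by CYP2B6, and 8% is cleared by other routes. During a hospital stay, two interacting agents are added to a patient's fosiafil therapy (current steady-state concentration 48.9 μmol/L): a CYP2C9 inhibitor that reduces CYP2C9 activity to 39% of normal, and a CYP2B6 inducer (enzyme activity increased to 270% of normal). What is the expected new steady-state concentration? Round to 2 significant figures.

28 μmol/L

The CYP2C9 pathway (35% of clearance) falls to 0.39× activity: 0.35 × 0.39 = 0.1365.
The CYP2B6 pathway (57% of clearance) rises to 2.7× activity: 0.57 × 2.7 = 1.539.
The remaining 8% of clearance is unaffected.
Relative clearance = 0.1365 + 1.539 + 0.08 = 1.7555.
Dividing the baseline by the relative clearance: 48.9 / 1.7555 = 28 μmol/L.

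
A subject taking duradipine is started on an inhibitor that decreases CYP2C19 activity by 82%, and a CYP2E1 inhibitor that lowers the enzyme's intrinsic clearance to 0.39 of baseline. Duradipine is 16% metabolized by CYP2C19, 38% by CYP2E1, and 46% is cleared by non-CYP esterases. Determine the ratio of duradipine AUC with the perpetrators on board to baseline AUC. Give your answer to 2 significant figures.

The CYP2C19 pathway (16% of clearance) drops to 0.18× activity: 0.16 × 0.18 = 0.0288.
The CYP2E1 pathway (38% of clearance) is reduced to 0.39× activity: 0.38 × 0.39 = 0.1482.
The remaining 46% of clearance is unaffected.
CL_new/CL_old = 0.0288 + 0.1482 + 0.46 = 0.637.
AUC ∝ 1/CL: fold-change = 1 / 0.637 = 1.6.

1.6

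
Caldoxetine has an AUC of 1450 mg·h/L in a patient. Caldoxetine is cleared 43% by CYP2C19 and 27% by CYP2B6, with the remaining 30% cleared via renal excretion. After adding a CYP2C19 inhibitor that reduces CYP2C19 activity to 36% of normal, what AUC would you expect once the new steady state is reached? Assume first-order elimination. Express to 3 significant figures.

CYP2C19: 0.43 × 0.36 = 0.1548
CYP2B6: 0.27 (unchanged)
Other: 0.3 (unchanged)
Relative clearance = 0.1548 + 0.27 + 0.3 = 0.7248.
New AUC = baseline ÷ relative clearance = 1450 / 0.7248 = 2.00 × 10³ mg·h/L.

2.00 × 10³ mg·h/L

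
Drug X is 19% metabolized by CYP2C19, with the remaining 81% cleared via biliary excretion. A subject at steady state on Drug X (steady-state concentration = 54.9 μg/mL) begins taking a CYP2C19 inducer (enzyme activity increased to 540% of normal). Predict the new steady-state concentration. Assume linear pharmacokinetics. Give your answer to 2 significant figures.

30 μg/mL

The CYP2C19 pathway (19% of clearance) increases to 5.4× activity: 0.19 × 5.4 = 1.026.
Non-CYP routes (81%) are unchanged.
Relative clearance = 1.026 + 0.81 = 1.836.
New steady-state concentration = baseline ÷ relative clearance = 54.9 / 1.836 = 30 μg/mL.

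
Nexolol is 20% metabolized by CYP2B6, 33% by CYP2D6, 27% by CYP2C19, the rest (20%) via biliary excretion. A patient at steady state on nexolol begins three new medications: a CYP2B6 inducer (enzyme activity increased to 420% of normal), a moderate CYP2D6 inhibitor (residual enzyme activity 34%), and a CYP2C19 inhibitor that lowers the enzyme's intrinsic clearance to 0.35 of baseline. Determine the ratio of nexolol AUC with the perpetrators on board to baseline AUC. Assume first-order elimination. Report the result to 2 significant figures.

The CYP2B6 pathway (20% of clearance) rises to 4.2× activity: 0.2 × 4.2 = 0.84.
The CYP2D6 pathway (33% of clearance) falls to 0.34× activity: 0.33 × 0.34 = 0.1122.
The CYP2C19 pathway (27% of clearance) falls to 0.35× activity: 0.27 × 0.35 = 0.0945.
The remaining 20% of clearance is unaffected.
CL_new/CL_old = 0.84 + 0.1122 + 0.0945 + 0.2 = 1.2467.
Because AUC varies inversely with clearance, the combined effect is 1 / 1.2467 = 0.80.

0.80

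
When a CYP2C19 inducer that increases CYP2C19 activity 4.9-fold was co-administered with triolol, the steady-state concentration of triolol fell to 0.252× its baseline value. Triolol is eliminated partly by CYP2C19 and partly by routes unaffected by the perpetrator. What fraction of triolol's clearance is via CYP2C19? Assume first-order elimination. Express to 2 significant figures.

0.76

CL'/CL = 1 / 0.252 = 3.968
4.9·fm + (1 − fm) = 3.968
fm = (3.968 − 1) / (4.9 − 1) = 0.76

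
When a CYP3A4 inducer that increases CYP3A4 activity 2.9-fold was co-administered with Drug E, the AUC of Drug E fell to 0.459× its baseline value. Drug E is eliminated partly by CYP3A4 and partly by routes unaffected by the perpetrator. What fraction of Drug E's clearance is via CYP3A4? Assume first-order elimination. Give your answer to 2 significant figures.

0.62

Let x = fm,CYP3A4. Because AUC ∝ 1/CL, relative clearance rose to 1/0.459 = 2.179.
Setting x·2.9 + (1 − x) = 2.179 and solving: x = (2.179 − 1)/(2.9 − 1) = 0.62.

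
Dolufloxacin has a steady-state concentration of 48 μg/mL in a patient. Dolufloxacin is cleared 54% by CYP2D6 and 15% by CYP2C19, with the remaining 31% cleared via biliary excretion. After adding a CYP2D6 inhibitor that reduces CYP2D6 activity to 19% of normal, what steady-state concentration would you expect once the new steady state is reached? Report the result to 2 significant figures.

85 μg/mL

The CYP2D6 pathway (54% of clearance) is reduced to 0.19× activity: 0.54 × 0.19 = 0.1026.
CYP2C19 (15%) and the residual 31% are unaffected.
New clearance relative to baseline: 0.1026 + 0.15 + 0.31 = 0.5626.
Steady-state concentration ∝ 1/CL, so new value = 48 / 0.5626 = 85 μg/mL.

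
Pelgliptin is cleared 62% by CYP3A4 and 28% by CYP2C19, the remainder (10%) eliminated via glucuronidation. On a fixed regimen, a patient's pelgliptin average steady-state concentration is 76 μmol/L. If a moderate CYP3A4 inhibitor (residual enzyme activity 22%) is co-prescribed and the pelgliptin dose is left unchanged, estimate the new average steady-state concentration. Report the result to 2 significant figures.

1.5 × 10² μmol/L

CYP3A4: 0.62 × 0.22 = 0.1364
CYP2C19: 0.28 (unchanged)
Other: 0.1 (unchanged)
Relative clearance = 0.1364 + 0.28 + 0.1 = 0.5164.
Average steady-state concentration ∝ 1/CL, so new value = 76 / 0.5164 = 1.5 × 10² μmol/L.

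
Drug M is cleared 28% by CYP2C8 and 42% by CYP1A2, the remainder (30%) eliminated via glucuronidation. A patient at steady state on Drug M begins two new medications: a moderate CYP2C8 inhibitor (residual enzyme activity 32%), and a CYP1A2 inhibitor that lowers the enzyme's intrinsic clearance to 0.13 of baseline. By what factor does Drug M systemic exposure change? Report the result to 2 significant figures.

The CYP2C8 pathway (28% of clearance) drops to 0.32× activity: 0.28 × 0.32 = 0.0896.
The CYP1A2 pathway (42% of clearance) falls to 0.13× activity: 0.42 × 0.13 = 0.0546.
Non-CYP routes (30%) are unchanged.
Relative clearance = 0.0896 + 0.0546 + 0.3 = 0.4442.
Because systemic exposure varies inversely with clearance, the combined effect is 1 / 0.4442 = 2.3.

2.3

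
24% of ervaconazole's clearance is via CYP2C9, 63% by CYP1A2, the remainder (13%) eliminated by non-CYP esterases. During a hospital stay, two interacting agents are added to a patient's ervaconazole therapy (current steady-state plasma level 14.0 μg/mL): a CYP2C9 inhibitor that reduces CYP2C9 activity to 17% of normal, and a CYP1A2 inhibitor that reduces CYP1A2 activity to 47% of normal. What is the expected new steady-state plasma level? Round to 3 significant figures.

30.0 μg/mL

The CYP2C9 pathway (24% of clearance) is reduced to 0.17× activity: 0.24 × 0.17 = 0.0408.
The CYP1A2 pathway (63% of clearance) falls to 0.47× activity: 0.63 × 0.47 = 0.2961.
The remaining 13% of clearance is unaffected.
Relative clearance = 0.0408 + 0.2961 + 0.13 = 0.4669.
New steady-state plasma level = 14.0 / 0.4669 = 30.0 μg/mL (concentration scales inversely with clearance).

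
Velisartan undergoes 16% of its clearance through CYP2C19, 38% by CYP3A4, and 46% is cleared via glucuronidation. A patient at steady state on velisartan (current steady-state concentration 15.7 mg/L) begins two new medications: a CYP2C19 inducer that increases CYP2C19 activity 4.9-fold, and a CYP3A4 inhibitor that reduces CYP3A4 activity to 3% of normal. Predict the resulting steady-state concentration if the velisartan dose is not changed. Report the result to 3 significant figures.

12.5 mg/L

The CYP2C19 pathway (16% of clearance) is boosted to 4.9× activity: 0.16 × 4.9 = 0.784.
The CYP3A4 pathway (38% of clearance) is reduced to 0.03× activity: 0.38 × 0.03 = 0.0114.
The remaining 46% of clearance is unaffected.
Relative clearance = 0.784 + 0.0114 + 0.46 = 1.2554.
New steady-state concentration = 15.7 / 1.2554 = 12.5 mg/L (concentration scales inversely with clearance).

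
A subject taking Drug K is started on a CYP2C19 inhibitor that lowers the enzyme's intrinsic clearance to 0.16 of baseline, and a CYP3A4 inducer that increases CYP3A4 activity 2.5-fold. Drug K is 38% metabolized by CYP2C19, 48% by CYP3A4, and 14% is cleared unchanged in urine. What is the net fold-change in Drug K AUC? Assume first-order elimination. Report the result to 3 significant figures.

CYP2C19: 0.38 × 0.16 = 0.0608
CYP3A4: 0.48 × 2.5 = 1.2
Other: 0.14 (unchanged)
Relative clearance = 0.0608 + 1.2 + 0.14 = 1.4008.
Net AUC ratio = 1 / 1.4008 = 0.714.

0.714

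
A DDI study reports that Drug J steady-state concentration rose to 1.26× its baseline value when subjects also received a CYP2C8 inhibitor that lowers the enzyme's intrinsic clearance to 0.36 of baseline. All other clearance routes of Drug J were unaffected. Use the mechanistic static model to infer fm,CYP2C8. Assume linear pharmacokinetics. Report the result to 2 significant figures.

0.32

CL'/CL = 1 / 1.26 = 0.7937
0.36·fm + (1 − fm) = 0.7937
fm = (0.7937 − 1) / (0.36 − 1) = 0.32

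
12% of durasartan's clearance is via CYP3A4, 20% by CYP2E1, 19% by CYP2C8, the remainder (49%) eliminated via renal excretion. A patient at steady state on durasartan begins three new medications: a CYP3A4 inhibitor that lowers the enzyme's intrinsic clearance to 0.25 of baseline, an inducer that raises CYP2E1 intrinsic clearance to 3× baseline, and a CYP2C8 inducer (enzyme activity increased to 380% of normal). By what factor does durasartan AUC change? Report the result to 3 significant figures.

CYP3A4: 0.12 × 0.25 = 0.03
CYP2E1: 0.2 × 3 = 0.6
CYP2C8: 0.19 × 3.8 = 0.722
Other: 0.49 (unchanged)
New clearance relative to baseline: 0.03 + 0.6 + 0.722 + 0.49 = 1.842.
Because AUC varies inversely with clearance, the combined effect is 1 / 1.842 = 0.543.

0.543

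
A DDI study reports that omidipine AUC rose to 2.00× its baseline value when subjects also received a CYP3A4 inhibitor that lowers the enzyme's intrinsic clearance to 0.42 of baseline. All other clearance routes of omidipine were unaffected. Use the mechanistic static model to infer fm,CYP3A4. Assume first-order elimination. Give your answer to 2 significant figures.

0.86

Call the CYP3A4 fraction fm. After the interaction, CL_new/CL_old = fm × 0.42 + (1 − fm).
AUC ratio = 1 / (new CL fraction), so new CL fraction = 1 / 2.00 = 0.5.
fm × 0.42 + 1 − fm = 0.5  ⇒  fm × (0.42 − 1) = −0.5  ⇒  fm = 0.86.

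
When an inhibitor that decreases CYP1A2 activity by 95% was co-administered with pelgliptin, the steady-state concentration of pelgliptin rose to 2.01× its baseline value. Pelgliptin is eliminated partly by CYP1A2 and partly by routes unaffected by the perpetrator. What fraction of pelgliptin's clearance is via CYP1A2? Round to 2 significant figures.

Let fm be the CYP1A2 fraction. New clearance relative to baseline = fm × 0.05 + (1 − fm).
Steady-state concentration ratio = 1 / (new CL fraction), so new CL fraction = 1 / 2.01 = 0.4975.
fm × 0.05 + 1 − fm = 0.4975  ⇒  fm × (0.05 − 1) = −0.5025  ⇒  fm = 0.53.

0.53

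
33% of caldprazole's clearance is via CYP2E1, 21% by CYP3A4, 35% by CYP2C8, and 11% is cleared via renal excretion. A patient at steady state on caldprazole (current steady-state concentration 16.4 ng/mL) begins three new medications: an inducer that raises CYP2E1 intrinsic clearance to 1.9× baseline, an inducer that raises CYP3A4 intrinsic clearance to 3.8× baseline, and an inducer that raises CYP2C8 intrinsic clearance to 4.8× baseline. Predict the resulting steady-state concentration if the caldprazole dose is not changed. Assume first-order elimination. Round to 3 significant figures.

5.10 ng/mL

CYP2E1: 0.33 × 1.9 = 0.627
CYP3A4: 0.21 × 3.8 = 0.798
CYP2C8: 0.35 × 4.8 = 1.68
Other: 0.11 (unchanged)
New clearance relative to baseline: 0.627 + 0.798 + 1.68 + 0.11 = 3.215.
New steady-state concentration = 16.4 / 3.215 = 5.10 ng/mL (concentration scales inversely with clearance).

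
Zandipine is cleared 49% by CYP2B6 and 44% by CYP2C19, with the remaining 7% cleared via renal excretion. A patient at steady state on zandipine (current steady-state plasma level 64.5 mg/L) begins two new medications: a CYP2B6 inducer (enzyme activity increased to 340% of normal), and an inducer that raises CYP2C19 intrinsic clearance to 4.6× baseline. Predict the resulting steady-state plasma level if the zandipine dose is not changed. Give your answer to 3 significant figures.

17.2 mg/L

CYP2B6: 0.49 × 3.4 = 1.666
CYP2C19: 0.44 × 4.6 = 2.024
Other: 0.07 (unchanged)
Relative clearance = 1.666 + 2.024 + 0.07 = 3.76.
Dividing the baseline by the relative clearance: 64.5 / 3.76 = 17.2 mg/L.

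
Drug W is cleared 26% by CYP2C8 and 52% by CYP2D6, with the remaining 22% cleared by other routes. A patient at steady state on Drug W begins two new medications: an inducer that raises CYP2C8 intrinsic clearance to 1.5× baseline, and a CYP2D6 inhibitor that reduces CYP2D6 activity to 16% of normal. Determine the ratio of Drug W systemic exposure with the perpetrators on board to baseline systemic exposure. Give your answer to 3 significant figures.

CYP2C8: 0.26 × 1.5 = 0.39
CYP2D6: 0.52 × 0.16 = 0.0832
Other: 0.22 (unchanged)
New clearance relative to baseline: 0.39 + 0.0832 + 0.22 = 0.6932.
Systemic exposure ∝ 1/CL: fold-change = 1 / 0.6932 = 1.44.

1.44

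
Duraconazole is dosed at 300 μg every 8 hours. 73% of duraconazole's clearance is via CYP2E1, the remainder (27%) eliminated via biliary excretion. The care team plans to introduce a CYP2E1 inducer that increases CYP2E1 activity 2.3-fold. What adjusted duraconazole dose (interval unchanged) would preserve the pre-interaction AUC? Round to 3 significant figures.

585 μg

CYP2E1: 0.73 × 2.3 = 1.679
Other: 0.27 (unchanged)
CL_new/CL_old = 1.679 + 0.27 = 1.949.
To maintain the same steady-state level, dose must scale with clearance: new dose = 300 × 1.949 = 585 μg.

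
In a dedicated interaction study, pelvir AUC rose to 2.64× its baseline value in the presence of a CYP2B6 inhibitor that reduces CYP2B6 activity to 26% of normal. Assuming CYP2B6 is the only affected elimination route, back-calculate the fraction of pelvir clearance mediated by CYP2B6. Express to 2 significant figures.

CL'/CL = 1 / 2.64 = 0.3788
0.26·fm + (1 − fm) = 0.3788
fm = (0.3788 − 1) / (0.26 − 1) = 0.84

0.84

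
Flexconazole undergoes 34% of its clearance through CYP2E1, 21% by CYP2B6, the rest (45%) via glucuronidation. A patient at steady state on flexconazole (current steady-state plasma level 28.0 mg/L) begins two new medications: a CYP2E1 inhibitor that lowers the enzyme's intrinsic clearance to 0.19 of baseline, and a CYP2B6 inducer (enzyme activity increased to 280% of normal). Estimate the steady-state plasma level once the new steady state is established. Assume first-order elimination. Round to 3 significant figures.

The CYP2E1 pathway (34% of clearance) drops to 0.19× activity: 0.34 × 0.19 = 0.0646.
The CYP2B6 pathway (21% of clearance) increases to 2.8× activity: 0.21 × 2.8 = 0.588.
The remaining 45% of clearance is unaffected.
CL_new/CL_old = 0.0646 + 0.588 + 0.45 = 1.1026.
Dividing the baseline by the relative clearance: 28.0 / 1.1026 = 25.4 mg/L.

25.4 mg/L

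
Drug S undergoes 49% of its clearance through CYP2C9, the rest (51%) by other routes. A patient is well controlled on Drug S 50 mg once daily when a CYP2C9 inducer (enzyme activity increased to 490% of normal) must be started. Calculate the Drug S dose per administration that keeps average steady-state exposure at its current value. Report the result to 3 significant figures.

146 mg

The CYP2C9 pathway (49% of clearance) rises to 4.9× activity: 0.49 × 4.9 = 2.401.
The remaining 51% of clearance is unaffected.
Relative clearance = 2.401 + 0.51 = 2.911.
Exposure is unchanged when dose changes in proportion to clearance. New dose = 50 mg × 2.911 = 146 mg.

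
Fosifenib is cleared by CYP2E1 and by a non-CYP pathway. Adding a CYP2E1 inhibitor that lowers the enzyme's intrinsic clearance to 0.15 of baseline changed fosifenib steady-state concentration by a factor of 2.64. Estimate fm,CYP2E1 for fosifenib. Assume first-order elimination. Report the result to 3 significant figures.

CL'/CL = 1 / 2.64 = 0.3788
0.15·fm + (1 − fm) = 0.3788
fm = (0.3788 − 1) / (0.15 − 1) = 0.731

0.731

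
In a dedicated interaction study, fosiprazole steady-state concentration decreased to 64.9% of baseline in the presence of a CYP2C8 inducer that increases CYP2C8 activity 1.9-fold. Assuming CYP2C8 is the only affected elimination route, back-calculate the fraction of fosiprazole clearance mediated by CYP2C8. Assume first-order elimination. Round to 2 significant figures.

CL'/CL = 1 / 0.649 = 1.541
1.9·fm + (1 − fm) = 1.541
fm = (1.541 − 1) / (1.9 − 1) = 0.60

0.60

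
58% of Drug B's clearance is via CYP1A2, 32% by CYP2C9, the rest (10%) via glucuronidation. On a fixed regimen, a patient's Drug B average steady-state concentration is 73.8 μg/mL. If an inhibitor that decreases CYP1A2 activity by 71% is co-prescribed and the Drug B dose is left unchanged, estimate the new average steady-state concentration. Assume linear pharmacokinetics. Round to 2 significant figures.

CYP1A2: 0.58 × 0.29 = 0.1682
CYP2C9: 0.32 (unchanged)
Other: 0.1 (unchanged)
New clearance relative to baseline: 0.1682 + 0.32 + 0.1 = 0.5882.
Average steady-state concentration ∝ 1/CL, so new value = 73.8 / 0.5882 = 1.3 × 10² μg/mL.

1.3 × 10² μg/mL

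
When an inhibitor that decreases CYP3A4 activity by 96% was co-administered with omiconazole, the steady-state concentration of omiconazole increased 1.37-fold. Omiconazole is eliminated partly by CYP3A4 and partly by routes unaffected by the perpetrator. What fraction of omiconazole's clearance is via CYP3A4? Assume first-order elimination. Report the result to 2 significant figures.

0.28

Let fm be the CYP3A4 fraction. New clearance relative to baseline = fm × 0.04 + (1 − fm).
Steady-state concentration ratio = 1 / (new CL fraction), so new CL fraction = 1 / 1.37 = 0.7299.
fm × 0.04 + 1 − fm = 0.7299  ⇒  fm × (0.04 − 1) = −0.2701  ⇒  fm = 0.28.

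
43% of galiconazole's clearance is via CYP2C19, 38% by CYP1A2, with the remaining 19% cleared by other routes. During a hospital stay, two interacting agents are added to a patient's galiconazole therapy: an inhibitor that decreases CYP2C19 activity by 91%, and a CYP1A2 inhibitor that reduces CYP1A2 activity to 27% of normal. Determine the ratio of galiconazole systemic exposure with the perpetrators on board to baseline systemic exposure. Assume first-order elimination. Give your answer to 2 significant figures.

CYP2C19: 0.43 × 0.09 = 0.0387
CYP1A2: 0.38 × 0.27 = 0.1026
Other: 0.19 (unchanged)
Relative clearance = 0.0387 + 0.1026 + 0.19 = 0.3313.
Systemic exposure ∝ 1/CL: fold-change = 1 / 0.3313 = 3.0.

3.0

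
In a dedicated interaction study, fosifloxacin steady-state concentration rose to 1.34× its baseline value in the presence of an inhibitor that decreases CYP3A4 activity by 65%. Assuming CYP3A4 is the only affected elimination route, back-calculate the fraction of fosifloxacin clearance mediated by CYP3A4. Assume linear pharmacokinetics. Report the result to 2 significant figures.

CL'/CL = 1 / 1.34 = 0.7463
0.35·fm + (1 − fm) = 0.7463
fm = (0.7463 − 1) / (0.35 − 1) = 0.39

0.39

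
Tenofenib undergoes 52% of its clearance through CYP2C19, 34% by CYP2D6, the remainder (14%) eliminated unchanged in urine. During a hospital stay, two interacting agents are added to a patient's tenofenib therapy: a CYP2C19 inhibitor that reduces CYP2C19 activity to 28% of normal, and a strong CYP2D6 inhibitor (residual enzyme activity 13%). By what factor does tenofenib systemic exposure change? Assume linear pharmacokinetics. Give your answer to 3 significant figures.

3.03

CYP2C19: 0.52 × 0.28 = 0.1456
CYP2D6: 0.34 × 0.13 = 0.0442
Other: 0.14 (unchanged)
Relative clearance = 0.1456 + 0.0442 + 0.14 = 0.3298.
Net systemic exposure ratio = 1 / 0.3298 = 3.03.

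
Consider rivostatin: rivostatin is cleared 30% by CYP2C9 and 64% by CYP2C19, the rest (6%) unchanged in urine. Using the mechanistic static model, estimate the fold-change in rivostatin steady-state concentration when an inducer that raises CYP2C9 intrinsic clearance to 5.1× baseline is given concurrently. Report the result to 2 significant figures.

The CYP2C9 pathway (30% of clearance) rises to 5.1× activity: 0.3 × 5.1 = 1.53.
CYP2C19 (64%) and the residual 6% are unaffected.
New clearance relative to baseline: 1.53 + 0.64 + 0.06 = 2.23.
Steady-state concentration ratio = CL_old/CL_new = 1 / 2.23 = 0.45.

0.45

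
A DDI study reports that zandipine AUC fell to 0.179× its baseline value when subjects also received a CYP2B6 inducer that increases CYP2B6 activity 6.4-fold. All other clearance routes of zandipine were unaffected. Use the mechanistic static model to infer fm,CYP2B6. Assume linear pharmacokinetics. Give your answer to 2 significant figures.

Write x for the fraction cleared via CYP2B6. The observed AUC change means clearance rose to 1/0.179 = 5.587 of baseline.
Only the CYP2B6 route changed, so 5.587 = x·6.4 + (1 − x), giving x = 0.85.

0.85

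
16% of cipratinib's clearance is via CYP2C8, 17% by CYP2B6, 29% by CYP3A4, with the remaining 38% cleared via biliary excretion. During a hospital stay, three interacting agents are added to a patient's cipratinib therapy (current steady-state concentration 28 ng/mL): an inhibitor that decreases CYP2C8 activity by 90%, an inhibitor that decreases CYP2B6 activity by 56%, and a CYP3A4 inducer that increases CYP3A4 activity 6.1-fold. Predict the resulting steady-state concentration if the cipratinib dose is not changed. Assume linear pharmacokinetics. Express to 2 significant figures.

The CYP2C8 pathway (16% of clearance) falls to 0.1× activity: 0.16 × 0.1 = 0.016.
The CYP2B6 pathway (17% of clearance) is reduced to 0.44× activity: 0.17 × 0.44 = 0.0748.
The CYP3A4 pathway (29% of clearance) rises to 6.1× activity: 0.29 × 6.1 = 1.769.
The remaining 38% of clearance is unaffected.
Relative clearance = 0.016 + 0.0748 + 1.769 + 0.38 = 2.2398.
Steady-state concentration ∝ 1/CL: new value = 28 / 2.2398 = 13 ng/mL.

13 ng/mL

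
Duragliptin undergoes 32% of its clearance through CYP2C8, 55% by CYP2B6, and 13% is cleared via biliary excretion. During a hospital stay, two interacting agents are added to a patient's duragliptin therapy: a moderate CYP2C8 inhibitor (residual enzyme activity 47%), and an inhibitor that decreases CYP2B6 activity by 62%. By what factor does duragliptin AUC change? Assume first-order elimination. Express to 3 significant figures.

The CYP2C8 pathway (32% of clearance) is reduced to 0.47× activity: 0.32 × 0.47 = 0.1504.
The CYP2B6 pathway (55% of clearance) falls to 0.38× activity: 0.55 × 0.38 = 0.209.
Non-CYP routes (13%) are unchanged.
Relative clearance = 0.1504 + 0.209 + 0.13 = 0.4894.
Net AUC ratio = 1 / 0.4894 = 2.04.

2.04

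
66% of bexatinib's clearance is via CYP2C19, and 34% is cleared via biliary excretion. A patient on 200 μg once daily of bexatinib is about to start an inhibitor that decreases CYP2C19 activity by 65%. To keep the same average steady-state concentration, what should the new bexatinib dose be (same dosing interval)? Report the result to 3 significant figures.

The CYP2C19 pathway (66% of clearance) falls to 0.35× activity: 0.66 × 0.35 = 0.231.
Non-CYP routes (34%) are unchanged.
Relative clearance = 0.231 + 0.34 = 0.571.
To maintain the same steady-state level, dose must scale with clearance: new dose = 200 × 0.571 = 114 μg.

114 μg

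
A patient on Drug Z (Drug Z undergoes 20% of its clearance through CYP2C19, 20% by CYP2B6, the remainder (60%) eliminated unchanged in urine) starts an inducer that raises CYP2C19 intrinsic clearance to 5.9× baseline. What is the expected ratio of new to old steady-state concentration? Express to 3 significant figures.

0.505

CYP2C19: 0.2 × 5.9 = 1.18
CYP2B6: 0.2 (unchanged)
Other: 0.6 (unchanged)
Relative clearance = 1.18 + 0.2 + 0.6 = 1.98.
Since steady-state concentration ∝ 1/CL, the ratio is 1 / 1.98 = 0.505.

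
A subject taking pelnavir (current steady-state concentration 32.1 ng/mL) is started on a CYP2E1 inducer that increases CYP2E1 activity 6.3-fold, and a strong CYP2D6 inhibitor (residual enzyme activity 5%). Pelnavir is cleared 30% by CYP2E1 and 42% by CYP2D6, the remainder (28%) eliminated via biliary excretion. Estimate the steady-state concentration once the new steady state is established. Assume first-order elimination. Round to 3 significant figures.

14.7 ng/mL

CYP2E1: 0.3 × 6.3 = 1.89
CYP2D6: 0.42 × 0.05 = 0.021
Other: 0.28 (unchanged)
Relative clearance = 1.89 + 0.021 + 0.28 = 2.191.
Steady-state concentration ∝ 1/CL: new value = 32.1 / 2.191 = 14.7 ng/mL.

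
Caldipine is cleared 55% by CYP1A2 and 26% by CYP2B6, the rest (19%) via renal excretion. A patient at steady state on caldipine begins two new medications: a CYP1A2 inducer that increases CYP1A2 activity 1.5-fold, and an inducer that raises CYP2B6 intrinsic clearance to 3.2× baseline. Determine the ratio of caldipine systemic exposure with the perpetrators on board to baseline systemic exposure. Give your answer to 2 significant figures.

The CYP1A2 pathway (55% of clearance) rises to 1.5× activity: 0.55 × 1.5 = 0.825.
The CYP2B6 pathway (26% of clearance) is boosted to 3.2× activity: 0.26 × 3.2 = 0.832.
The remaining 19% of clearance is unaffected.
Relative clearance = 0.825 + 0.832 + 0.19 = 1.847.
Systemic exposure ∝ 1/CL: fold-change = 1 / 1.847 = 0.54.

0.54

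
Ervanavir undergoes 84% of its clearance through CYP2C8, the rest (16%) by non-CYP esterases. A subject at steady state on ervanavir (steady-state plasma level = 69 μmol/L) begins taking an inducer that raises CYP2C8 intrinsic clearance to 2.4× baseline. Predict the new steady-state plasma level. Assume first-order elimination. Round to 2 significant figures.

CYP2C8: 0.84 × 2.4 = 2.016
Other: 0.16 (unchanged)
New clearance relative to baseline: 2.016 + 0.16 = 2.176.
With dosing unchanged, steady-state plasma level scales as 1/CL: 69 / 2.176 = 32 μmol/L.

32 μmol/L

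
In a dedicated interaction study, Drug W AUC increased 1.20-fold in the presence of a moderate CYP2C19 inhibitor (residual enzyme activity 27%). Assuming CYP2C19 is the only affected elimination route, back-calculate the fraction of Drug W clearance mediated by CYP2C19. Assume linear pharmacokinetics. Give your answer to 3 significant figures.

0.228

CL'/CL = 1 / 1.20 = 0.8333
0.27·fm + (1 − fm) = 0.8333
fm = (0.8333 − 1) / (0.27 − 1) = 0.228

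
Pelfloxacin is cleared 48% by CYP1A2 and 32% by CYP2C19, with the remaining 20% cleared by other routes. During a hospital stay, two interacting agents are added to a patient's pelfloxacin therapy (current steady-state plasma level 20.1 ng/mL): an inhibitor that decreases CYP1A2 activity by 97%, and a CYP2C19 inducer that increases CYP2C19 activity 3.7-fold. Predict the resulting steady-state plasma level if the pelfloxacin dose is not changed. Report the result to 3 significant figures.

The CYP1A2 pathway (48% of clearance) is reduced to 0.03× activity: 0.48 × 0.03 = 0.0144.
The CYP2C19 pathway (32% of clearance) is boosted to 3.7× activity: 0.32 × 3.7 = 1.184.
The remaining 20% of clearance is unaffected.
CL_new/CL_old = 0.0144 + 1.184 + 0.2 = 1.3984.
Steady-state plasma level ∝ 1/CL: new value = 20.1 / 1.3984 = 14.4 ng/mL.

14.4 ng/mL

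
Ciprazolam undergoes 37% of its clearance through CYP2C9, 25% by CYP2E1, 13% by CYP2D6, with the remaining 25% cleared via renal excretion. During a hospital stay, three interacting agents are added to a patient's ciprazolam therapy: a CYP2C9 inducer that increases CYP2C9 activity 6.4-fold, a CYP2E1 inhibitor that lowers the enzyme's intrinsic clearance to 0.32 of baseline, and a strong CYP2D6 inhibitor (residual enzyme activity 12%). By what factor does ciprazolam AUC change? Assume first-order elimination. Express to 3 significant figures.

The CYP2C9 pathway (37% of clearance) is boosted to 6.4× activity: 0.37 × 6.4 = 2.368.
The CYP2E1 pathway (25% of clearance) drops to 0.32× activity: 0.25 × 0.32 = 0.08.
The CYP2D6 pathway (13% of clearance) drops to 0.12× activity: 0.13 × 0.12 = 0.0156.
The remaining 25% of clearance is unaffected.
CL_new/CL_old = 2.368 + 0.08 + 0.0156 + 0.25 = 2.7136.
AUC ∝ 1/CL: fold-change = 1 / 2.7136 = 0.369.

0.369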